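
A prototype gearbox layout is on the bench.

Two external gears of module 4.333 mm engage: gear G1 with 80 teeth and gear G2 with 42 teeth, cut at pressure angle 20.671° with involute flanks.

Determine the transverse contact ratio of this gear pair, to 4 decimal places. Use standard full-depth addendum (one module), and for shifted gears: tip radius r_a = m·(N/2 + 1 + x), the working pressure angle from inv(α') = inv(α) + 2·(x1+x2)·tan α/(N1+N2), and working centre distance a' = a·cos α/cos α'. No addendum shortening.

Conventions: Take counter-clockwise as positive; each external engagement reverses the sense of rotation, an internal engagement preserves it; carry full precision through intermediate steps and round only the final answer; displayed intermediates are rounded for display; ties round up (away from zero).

class = single-mesh tooth geometry [involute pair 80T × 42T, m = 4.333]
base radii: r_b1 = 162.162147, r_b2 = 85.135127
tip radii: r_a1 = 177.653000, r_a2 = 95.326000
no profile shift: α' = α, a' = a
action lengths: √(r_a1²−r_b1²) = 72.553611, √(r_a2²−r_b2²) = 42.884221
base pitch p_b = π·m·cos α = 12.736185
CR = (72.553611 + 42.884221 − 264.313000·sin 20.67100°)/12.736185 = 1.737961
contact ratio ≈ 1.7380

1.7380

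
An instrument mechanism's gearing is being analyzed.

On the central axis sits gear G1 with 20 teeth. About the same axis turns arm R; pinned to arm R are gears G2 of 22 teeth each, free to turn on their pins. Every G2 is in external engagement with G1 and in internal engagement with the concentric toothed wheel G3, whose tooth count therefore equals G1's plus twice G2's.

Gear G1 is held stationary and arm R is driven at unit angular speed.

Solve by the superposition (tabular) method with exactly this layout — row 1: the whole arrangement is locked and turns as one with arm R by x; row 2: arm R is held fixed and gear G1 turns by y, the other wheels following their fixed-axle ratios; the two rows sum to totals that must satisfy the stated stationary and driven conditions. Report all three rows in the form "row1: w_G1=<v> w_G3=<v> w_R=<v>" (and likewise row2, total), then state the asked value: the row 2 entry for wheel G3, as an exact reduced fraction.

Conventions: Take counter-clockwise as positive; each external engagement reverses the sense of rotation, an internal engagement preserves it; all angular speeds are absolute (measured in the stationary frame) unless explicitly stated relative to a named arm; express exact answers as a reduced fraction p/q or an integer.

row1: w_G1=1 w_G3=1 w_R=1
row2: w_G1=-1 w_G3=5/16 w_R=0
total: w_G1=0 w_G3=21/16 w_R=1
asked value: 5/16

recognized (axles ride arm R): planetary set, 20/22/64 teeth
row 1: whole set turns with the arm by x
row 2 (arm held, sun turns y): ω_ring = −(20/64)·y, ω_arm = 0
boundary: total ω_sun = x + y = 0 and total ω_arm = x = 1  ⇒  y = -1, x = 1
row 2 ring = −(20/64)·(-1) = 5/16
totals (row 1 + row 2): sun 1 + (-1) = 0, ring 1 + 5/16 = 21/16, arm 1 + 0 = 1
asked cell (row2, ring) = 5/16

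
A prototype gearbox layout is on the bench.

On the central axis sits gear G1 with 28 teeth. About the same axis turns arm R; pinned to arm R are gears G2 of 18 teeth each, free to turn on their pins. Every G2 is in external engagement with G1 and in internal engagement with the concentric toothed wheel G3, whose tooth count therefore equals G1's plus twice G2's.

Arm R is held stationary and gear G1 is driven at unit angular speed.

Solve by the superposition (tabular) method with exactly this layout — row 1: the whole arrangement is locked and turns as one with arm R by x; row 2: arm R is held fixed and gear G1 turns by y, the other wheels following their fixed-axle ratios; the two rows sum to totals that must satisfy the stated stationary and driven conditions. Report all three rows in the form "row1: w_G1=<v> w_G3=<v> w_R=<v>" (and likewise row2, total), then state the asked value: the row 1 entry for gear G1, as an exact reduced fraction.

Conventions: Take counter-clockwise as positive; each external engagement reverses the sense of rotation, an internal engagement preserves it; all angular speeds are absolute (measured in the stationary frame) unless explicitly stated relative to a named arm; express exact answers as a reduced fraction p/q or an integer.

row1: w_G1=0 w_G3=0 w_R=0
row2: w_G1=1 w_G3=-7/16 w_R=0
total: w_G1=1 w_G3=-7/16 w_R=0
asked value: 0

planetary set (28T centre, 18T on arm, 64T internal) — Willis relation
row 1 — lock + rotate with arm: ω_sun = ω_ring = ω_arm = x
row 2: sun turns y, ring = −(28/64)·y, arm 0
boundary: total ω_arm = x = 0 and total ω_sun = x + y = 1  ⇒  y = 1, x = 0
row 2 ring = −(28/64)·1 = -7/16
totals (row 1 + row 2): sun 0 + 1 = 1, ring 0 + (-7/16) = -7/16, arm 0 + 0 = 0
asked cell (row1, sun) = 0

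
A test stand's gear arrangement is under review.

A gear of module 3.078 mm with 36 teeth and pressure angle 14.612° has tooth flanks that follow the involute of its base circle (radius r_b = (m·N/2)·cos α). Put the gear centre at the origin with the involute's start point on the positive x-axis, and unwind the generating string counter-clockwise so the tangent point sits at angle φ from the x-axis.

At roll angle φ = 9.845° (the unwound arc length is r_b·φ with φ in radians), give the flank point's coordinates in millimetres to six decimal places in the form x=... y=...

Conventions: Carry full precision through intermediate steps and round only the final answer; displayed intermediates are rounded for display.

x=54.397641 y=0.090394

single-mesh involute tooth geometry (36T wheel at module 3.078)
pitch radius r_p = m·N/2 = 3.078·36/2 = 55.404000
base radius r_b = r_p·cos α = 55.404000·cos 14.612° = 53.612033
roll angle φ = 9.845° = 0.17182766 rad
x = r_b·(cos φ + φ·sin φ) = 54.397641
y = r_b·(sin φ − φ·cos φ) = 0.090394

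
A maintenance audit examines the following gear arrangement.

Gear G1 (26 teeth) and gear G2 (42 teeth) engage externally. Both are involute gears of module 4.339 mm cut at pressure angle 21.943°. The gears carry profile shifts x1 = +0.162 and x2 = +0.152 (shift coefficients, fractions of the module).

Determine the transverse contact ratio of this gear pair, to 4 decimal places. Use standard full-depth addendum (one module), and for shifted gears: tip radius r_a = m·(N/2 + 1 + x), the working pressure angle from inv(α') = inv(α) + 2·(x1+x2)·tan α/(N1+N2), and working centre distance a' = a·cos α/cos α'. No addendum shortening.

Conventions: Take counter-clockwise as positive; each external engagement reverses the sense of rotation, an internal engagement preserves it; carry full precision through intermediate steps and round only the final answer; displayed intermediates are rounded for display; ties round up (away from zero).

1.5355

recognized (one external pair, fixed centres): single-mesh tooth geometry, m = 4.339, N1 = 26, N2 = 42
base radii: r_b1 = 52.320655, r_b2 = 84.517981
tip radii: r_a1 = 61.448918, r_a2 = 96.117528
inv(α') = inv(21.943°) + 2·(+0.162+0.152)·tan α/(26+42) = 0.02361248  ⇒  α' = 23.17762°
a' = a·cos α / cos α' = 147.5260·cos 21.943°/cos 23.17762° = 148.852660
action lengths: √(r_a1²−r_b1²) = 32.226054, √(r_a2²−r_b2²) = 45.774338
base pitch p_b = π·m·cos α = 12.643860
CR = (32.226054 + 45.774338 − 148.852660·sin 23.17762°)/12.643860 = 1.535492
contact ratio ≈ 1.5355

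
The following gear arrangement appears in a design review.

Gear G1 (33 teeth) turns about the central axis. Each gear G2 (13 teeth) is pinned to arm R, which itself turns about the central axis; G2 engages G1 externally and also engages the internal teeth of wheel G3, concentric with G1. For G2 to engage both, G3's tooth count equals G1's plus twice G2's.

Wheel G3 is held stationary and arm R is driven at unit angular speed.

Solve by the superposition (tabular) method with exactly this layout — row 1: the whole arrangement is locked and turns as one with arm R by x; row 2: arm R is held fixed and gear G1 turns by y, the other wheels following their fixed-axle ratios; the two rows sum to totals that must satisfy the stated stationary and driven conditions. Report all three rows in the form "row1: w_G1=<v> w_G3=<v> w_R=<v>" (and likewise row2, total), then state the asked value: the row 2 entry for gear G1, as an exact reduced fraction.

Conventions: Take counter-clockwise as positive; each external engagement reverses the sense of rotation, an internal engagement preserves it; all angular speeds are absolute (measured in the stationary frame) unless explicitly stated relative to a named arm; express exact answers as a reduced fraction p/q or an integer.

row1: w_G1=1 w_G3=1 w_R=1
row2: w_G1=59/33 w_G3=-1 w_R=0
total: w_G1=92/33 w_G3=0 w_R=1
asked value: 59/33

recognized (axles ride arm R): planetary set, 33/13/59 teeth
row 1 (train locked, turned with arm): all members turn x
row 2 — arm fixed, fixed-axis ratios: sun y, ring −(33/59)·y, arm 0
boundary: total ω_ring = x − (33/59)·y = 0 and total ω_arm = x = 1  ⇒  y = 59/33, x = 1
row 2 ring = −(33/59)·59/33 = -1
totals (row 1 + row 2): sun 1 + 59/33 = 92/33, ring 1 + (-1) = 0, arm 1 + 0 = 1
asked cell (row2, sun) = 59/33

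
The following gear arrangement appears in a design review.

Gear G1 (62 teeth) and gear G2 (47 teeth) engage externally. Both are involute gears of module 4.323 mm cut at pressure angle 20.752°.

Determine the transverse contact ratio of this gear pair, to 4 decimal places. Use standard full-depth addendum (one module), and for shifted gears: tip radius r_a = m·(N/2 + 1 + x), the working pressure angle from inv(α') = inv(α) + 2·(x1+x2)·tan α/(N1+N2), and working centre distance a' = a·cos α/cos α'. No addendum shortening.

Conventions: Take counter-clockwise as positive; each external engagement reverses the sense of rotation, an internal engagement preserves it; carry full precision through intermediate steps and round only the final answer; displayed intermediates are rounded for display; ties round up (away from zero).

single-mesh involute tooth geometry (62T engaging 47T at module 4.323)
base radii: r_b1 = 125.318617, r_b2 = 94.999597
tip radii: r_a1 = 138.336000, r_a2 = 105.913500
no profile shift: α' = α, a' = a
action lengths: √(r_a1²−r_b1²) = 58.584068, √(r_a2²−r_b2²) = 46.826766
base pitch p_b = π·m·cos α = 12.700002
CR = (58.584068 + 46.826766 − 235.603500·sin 20.75200°)/12.700002 = 1.726845
contact ratio ≈ 1.7268

1.7268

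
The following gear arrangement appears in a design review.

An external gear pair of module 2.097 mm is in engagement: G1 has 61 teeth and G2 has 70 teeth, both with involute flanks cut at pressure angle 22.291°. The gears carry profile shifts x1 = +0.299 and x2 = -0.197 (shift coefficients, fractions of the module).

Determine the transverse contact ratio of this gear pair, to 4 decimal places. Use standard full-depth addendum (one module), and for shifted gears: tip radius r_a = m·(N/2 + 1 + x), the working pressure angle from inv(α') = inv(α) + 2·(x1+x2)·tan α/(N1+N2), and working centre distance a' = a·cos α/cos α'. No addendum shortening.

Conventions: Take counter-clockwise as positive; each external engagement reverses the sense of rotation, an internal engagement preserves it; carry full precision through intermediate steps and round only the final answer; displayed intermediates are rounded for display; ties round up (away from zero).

recognized (one external pair, fixed centres): single-mesh tooth geometry, m = 2.097, N1 = 61, N2 = 70
base radii: r_b1 = 59.178837, r_b2 = 67.910141
tip radii: r_a1 = 66.682503, r_a2 = 75.078891
inv(α') = inv(22.291°) + 2·(+0.299-0.197)·tan α/(61+70) = 0.02153345  ⇒  α' = 22.50633°
a' = a·cos α / cos α' = 137.3535·cos 22.291°/cos 22.50633° = 137.566417
action lengths: √(r_a1²−r_b1²) = 30.731440, √(r_a2²−r_b2²) = 32.016443
base pitch p_b = π·m·cos α = 6.095600
CR = (30.731440 + 32.016443 − 137.566417·sin 22.50633°)/6.095600 = 1.655202
contact ratio ≈ 1.6552

1.6552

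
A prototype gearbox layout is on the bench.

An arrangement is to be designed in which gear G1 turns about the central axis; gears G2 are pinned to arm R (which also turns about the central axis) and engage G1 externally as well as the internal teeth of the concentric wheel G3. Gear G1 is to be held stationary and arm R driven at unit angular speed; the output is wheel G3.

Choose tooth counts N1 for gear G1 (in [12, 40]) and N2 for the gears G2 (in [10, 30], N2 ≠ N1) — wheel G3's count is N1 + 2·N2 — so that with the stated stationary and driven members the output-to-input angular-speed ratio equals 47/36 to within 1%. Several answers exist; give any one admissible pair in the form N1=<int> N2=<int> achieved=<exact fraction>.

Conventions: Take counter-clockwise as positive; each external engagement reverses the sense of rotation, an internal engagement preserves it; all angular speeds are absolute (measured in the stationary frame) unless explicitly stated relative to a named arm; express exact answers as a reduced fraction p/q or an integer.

topology: planetary set — design target 47/36, arm = carrier (Willis)
Willis with ω_sun = 0: ω_ring/ω_arm = (N1+N3)/N3; set equal to 47/36  ⇒  N3/N1 = 1/(47/36 − 1) = 36/11
N3 = N1 + 2·N2  ⇒  N2/N1 = (N3/N1 − 1)/2 = (36/11 − 1)/2 = 25/22
smallest multiple with N1 ≥ 12 and N2 ≥ 10: k = 1  ⇒  N1 = 1·22 = 22, N2 = 1·25 = 25 (N1 ≤ 40, N2 ≤ 30, N2 ≠ N1 ✓), N3 = 22 + 2·25 = 72
check: (N1+N3)/N3 with N1 = 22, N3 = 72 gives 47/36; |achieved − target| = 0 ≤ 47/3600 ✓

N1=22 N2=25 achieved=47/36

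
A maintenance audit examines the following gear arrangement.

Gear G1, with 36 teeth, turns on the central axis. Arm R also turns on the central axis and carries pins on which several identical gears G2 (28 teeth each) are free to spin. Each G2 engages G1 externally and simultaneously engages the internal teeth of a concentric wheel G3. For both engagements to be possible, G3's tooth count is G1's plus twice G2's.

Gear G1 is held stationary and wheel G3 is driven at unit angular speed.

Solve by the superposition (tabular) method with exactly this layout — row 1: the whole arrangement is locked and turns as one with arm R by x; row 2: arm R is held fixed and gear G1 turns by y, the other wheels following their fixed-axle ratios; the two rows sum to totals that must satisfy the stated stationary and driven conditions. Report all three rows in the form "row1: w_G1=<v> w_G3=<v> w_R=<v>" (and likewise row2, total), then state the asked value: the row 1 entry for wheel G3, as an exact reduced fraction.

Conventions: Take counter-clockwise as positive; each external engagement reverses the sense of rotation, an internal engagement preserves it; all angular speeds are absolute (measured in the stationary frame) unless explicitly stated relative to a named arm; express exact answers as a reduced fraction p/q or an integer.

row1: w_G1=23/32 w_G3=23/32 w_R=23/32
row2: w_G1=-23/32 w_G3=9/32 w_R=0
total: w_G1=0 w_G3=1 w_R=23/32
asked value: 23/32

topology: planetary set — G1 36T / G2 28T / G3 92T, arm = carrier (Willis)
row 1 (train locked, turned with arm): all members turn x
row 2 (arm held, sun turns y): ω_ring = −(36/92)·y, ω_arm = 0
boundary: total ω_sun = x + y = 0 and total ω_ring = x − (36/92)·y = 1  ⇒  y = -23/32, x = 23/32
row 2 ring = −(36/92)·(-23/32) = 9/32
totals (row 1 + row 2): sun 23/32 + (-23/32) = 0, ring 23/32 + 9/32 = 1, arm 23/32 + 0 = 23/32
asked cell (row1, ring) = 23/32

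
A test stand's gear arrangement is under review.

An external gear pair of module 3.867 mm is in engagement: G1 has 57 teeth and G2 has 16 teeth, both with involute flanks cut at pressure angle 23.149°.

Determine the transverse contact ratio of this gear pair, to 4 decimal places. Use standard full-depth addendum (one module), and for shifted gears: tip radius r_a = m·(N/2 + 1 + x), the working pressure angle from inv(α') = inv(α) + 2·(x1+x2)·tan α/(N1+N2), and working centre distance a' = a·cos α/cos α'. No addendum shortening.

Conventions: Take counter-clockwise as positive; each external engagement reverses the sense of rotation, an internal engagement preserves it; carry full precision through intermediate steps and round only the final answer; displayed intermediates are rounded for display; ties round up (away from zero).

topology: single-mesh involute geometry — m = 3.867, 57T/16T pair
base radii: r_b1 = 101.336052, r_b2 = 28.445207
tip radii: r_a1 = 114.076500, r_a2 = 34.803000
no profile shift: α' = α, a' = a
action lengths: √(r_a1²−r_b1²) = 52.387523, √(r_a2²−r_b2²) = 20.052905
base pitch p_b = π·m·cos α = 11.170407
CR = (52.387523 + 20.052905 − 141.145500·sin 23.14900°)/11.170407 = 1.517653
contact ratio ≈ 1.5177

1.5177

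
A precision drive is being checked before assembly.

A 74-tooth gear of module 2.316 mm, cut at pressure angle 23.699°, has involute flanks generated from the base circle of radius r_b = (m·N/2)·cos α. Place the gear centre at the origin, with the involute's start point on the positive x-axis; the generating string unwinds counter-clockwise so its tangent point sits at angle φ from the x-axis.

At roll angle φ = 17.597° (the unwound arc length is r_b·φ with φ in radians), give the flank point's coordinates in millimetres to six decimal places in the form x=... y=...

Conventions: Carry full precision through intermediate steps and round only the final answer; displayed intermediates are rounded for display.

recognized (one wheel, involute flank): single-mesh tooth geometry, m = 2.316, N = 74
pitch radius r_p = m·N/2 = 2.316·74/2 = 85.692000
base radius r_b = r_p·cos α = 85.692000·cos 23.699° = 78.465560
roll angle φ = 17.597° = 0.30712559 rad
x = r_b·(cos φ + φ·sin φ) = 82.079425
y = r_b·(sin φ − φ·cos φ) = 0.750592

x=82.079425 y=0.750592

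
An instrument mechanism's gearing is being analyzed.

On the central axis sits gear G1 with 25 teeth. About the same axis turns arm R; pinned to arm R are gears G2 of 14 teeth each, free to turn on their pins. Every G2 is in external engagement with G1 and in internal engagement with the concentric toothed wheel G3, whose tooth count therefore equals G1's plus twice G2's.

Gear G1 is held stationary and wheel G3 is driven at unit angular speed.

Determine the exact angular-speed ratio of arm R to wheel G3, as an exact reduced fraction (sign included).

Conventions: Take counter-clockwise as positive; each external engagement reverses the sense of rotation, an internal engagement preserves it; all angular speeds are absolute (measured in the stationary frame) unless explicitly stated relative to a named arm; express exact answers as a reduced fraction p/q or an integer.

53/78

planetary set (25T centre, 14T on arm, 53T internal) — Willis relation
ring teeth: 25 + 2·14 = 53
25(ω_sun−ω_arm) = −53(ω_ring−ω_arm),  ω_sun = 0, ω_ring = 1
25(0−ω_arm) = −53(1−ω_arm)  ⇒  78·ω_arm = 53  ⇒  ω_arm = 53/78
ω_out/ω_in = 53/78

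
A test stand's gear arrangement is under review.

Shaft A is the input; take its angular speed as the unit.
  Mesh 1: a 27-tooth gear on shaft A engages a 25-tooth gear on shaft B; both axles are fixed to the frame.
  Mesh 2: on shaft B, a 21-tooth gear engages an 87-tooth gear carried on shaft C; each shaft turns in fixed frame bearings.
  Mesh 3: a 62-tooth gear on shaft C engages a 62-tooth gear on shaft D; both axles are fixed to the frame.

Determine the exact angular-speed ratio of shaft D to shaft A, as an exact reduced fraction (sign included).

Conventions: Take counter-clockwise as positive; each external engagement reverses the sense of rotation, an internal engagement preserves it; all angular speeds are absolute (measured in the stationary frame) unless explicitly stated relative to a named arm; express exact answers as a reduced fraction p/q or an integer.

-189/725

class = fixed-axis compound train [3 meshes; 3 ratios multiply, 3 sense flips]
mesh 1 [27T→25T]: running ratio 27/25, sense −
mesh 2 [21T→87T]: running ratio 189/725, sense +
mesh 3 [62T→62T]: running ratio 189/725, sense −
ω_out/ω_in = -189/725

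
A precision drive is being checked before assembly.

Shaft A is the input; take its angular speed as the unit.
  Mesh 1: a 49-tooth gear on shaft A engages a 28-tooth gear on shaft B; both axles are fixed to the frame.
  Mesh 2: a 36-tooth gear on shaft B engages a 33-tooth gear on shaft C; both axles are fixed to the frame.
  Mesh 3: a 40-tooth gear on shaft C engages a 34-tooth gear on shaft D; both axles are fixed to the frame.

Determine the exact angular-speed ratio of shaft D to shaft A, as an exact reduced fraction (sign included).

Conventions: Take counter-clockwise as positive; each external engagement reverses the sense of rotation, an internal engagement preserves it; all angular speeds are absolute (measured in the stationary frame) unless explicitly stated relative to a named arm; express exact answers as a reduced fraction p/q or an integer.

class = fixed-axis compound train [3 meshes; 3 ratios multiply, 3 sense flips]
mesh 1 [49T→28T]: running ratio 7/4, sense −
mesh 2 [36T→33T]: running ratio 21/11, sense +
mesh 3 [40T→34T]: running ratio 420/187, sense −
ω_out/ω_in = -420/187

-420/187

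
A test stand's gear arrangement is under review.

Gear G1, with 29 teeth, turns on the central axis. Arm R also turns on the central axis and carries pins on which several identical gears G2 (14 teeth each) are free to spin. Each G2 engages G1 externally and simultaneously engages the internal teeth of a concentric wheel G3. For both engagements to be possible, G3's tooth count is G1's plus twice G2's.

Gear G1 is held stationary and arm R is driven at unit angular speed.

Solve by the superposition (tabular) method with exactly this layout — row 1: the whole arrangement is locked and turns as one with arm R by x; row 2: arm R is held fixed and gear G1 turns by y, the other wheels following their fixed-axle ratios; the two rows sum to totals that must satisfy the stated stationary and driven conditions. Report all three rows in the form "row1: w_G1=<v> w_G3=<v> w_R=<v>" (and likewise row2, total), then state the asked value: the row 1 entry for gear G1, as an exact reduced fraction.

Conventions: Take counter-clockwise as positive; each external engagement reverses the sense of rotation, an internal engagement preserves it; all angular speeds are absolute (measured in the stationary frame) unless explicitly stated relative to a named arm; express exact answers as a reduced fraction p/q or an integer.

topology: planetary set — G1 29T / G2 14T / G3 57T, arm = carrier (Willis)
row 1 (train locked, turned with arm): all members turn x
row 2: sun turns y, ring = −(29/57)·y, arm 0
boundary: total ω_sun = x + y = 0 and total ω_arm = x = 1  ⇒  y = -1, x = 1
row 2 ring = −(29/57)·(-1) = 29/57
totals (row 1 + row 2): sun 1 + (-1) = 0, ring 1 + 29/57 = 86/57, arm 1 + 0 = 1
asked cell (row1, sun) = 1

row1: w_G1=1 w_G3=1 w_R=1
row2: w_G1=-1 w_G3=29/57 w_R=0
total: w_G1=0 w_G3=86/57 w_R=1
asked value: 1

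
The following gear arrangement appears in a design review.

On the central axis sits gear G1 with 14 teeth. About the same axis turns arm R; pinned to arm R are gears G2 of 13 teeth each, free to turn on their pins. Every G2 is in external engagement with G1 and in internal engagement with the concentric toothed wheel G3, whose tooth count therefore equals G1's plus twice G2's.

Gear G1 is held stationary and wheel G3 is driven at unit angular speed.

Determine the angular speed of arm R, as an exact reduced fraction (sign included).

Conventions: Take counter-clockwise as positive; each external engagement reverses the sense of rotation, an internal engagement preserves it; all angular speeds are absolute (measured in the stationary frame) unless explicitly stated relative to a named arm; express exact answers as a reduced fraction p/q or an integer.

class = planetary set [G3 = 14+2·13 = 40; Willis about the carrier]
ring teeth: 14 + 2·13 = 40
14(ω_sun−ω_arm) = −40(ω_ring−ω_arm),  ω_sun = 0, ω_ring = 1
14(0−ω_arm) = −40(1−ω_arm)  ⇒  54·ω_arm = 40  ⇒  ω_arm = 20/27
exact speed ratio = 20/27

20/27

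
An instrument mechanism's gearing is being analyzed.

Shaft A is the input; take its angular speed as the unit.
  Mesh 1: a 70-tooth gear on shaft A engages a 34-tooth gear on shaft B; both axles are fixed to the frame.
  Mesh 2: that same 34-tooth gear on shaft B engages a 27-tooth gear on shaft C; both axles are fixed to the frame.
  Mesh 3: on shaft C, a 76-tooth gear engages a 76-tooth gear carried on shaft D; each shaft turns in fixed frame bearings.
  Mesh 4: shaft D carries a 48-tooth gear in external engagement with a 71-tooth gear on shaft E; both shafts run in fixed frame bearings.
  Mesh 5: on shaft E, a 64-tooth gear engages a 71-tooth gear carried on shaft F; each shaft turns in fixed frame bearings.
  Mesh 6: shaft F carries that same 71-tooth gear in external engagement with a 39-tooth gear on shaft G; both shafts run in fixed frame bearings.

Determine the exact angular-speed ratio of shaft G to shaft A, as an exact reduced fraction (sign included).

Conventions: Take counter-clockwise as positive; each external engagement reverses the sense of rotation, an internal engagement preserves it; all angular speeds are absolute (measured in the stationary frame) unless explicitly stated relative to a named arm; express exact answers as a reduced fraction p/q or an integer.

class = fixed-axis compound train [6 meshes; 6 ratios multiply, 6 sense flips]
mesh 1 [70T→34T]: running ratio 35/17, sense −
mesh 2 [34T→27T]: running ratio 70/27, sense +
mesh 3 [76T→76T]: running ratio 70/27, sense −
mesh 4 [48T→71T]: running ratio 1120/639, sense +
mesh 5 [64T→71T]: running ratio 71680/45369, sense −
mesh 6 [71T→39T]: running ratio 71680/24921, sense +
ω_out/ω_in = 71680/24921

71680/24921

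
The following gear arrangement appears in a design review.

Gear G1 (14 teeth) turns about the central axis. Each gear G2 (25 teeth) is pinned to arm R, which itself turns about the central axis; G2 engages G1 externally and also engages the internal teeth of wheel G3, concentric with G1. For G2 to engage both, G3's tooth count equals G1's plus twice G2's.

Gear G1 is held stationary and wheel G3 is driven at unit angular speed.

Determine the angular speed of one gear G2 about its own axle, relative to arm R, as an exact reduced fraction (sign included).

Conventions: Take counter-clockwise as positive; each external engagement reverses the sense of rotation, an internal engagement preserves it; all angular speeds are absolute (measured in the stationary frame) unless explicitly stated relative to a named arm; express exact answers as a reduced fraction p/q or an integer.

planetary set (14T centre, 25T on arm, 64T internal) — Willis relation
ring teeth: 14 + 2·25 = 64
14(ω_sun−ω_arm) = −64(ω_ring−ω_arm),  ω_sun = 0, ω_ring = 1
14(0−ω_arm) = −64(1−ω_arm)  ⇒  78·ω_arm = 64  ⇒  ω_arm = 32/39
sun–planet mesh: 14·(0−32/39) = −25·(ω_p−ω_arm)  ⇒  ω_p−ω_arm = 448/975
exact speed ratio = 448/975

448/975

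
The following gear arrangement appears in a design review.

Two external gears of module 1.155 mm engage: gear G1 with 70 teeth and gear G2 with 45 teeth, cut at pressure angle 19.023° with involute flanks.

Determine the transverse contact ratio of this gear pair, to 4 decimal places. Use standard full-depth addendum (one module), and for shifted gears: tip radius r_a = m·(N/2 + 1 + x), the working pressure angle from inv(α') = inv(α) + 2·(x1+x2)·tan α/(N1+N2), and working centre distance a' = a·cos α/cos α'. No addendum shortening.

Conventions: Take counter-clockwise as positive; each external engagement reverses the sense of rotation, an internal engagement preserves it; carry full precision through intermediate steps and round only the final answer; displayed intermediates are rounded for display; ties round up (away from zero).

1.8282

topology: single-mesh involute geometry — m = 1.155, 70T/45T pair
base radii: r_b1 = 38.217302, r_b2 = 24.568266
tip radii: r_a1 = 41.580000, r_a2 = 27.142500
no profile shift: α' = α, a' = a
action lengths: √(r_a1²−r_b1²) = 16.380910, √(r_a2²−r_b2²) = 11.537575
base pitch p_b = π·m·cos α = 3.430377
CR = (16.380910 + 11.537575 − 66.412500·sin 19.02300°)/3.430377 = 1.828220
contact ratio ≈ 1.8282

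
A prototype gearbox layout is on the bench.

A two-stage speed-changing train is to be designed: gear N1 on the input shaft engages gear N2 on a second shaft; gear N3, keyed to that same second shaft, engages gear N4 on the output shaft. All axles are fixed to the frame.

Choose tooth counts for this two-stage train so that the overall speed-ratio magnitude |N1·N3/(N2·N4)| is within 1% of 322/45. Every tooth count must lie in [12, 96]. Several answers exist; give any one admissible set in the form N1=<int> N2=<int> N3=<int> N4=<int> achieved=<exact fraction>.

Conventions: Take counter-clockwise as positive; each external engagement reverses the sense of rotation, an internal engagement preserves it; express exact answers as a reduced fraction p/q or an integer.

design class (target 322/45): fixed-axis compound train
target = 322/45 in lowest terms: an exact hit needs N1·N3 = k·322 and N2·N4 = k·45 for one integer k, every count in [12, 96]; additionally prefer no 1:1 stage (N1 ≠ N2, N3 ≠ N4)
k = 1…3: no 1:1-free in-range split of k·322 and k·45 into factor pairs; take k = 4
k = 4: N1·N3 = 1288 = 14·92, N2·N4 = 180 = 12·15
achieved = 14·92/(12·15) = 322/45; |achieved − target| = 0 ≤ 161/2250 ✓

N1=14 N2=12 N3=92 N4=15 achieved=322/45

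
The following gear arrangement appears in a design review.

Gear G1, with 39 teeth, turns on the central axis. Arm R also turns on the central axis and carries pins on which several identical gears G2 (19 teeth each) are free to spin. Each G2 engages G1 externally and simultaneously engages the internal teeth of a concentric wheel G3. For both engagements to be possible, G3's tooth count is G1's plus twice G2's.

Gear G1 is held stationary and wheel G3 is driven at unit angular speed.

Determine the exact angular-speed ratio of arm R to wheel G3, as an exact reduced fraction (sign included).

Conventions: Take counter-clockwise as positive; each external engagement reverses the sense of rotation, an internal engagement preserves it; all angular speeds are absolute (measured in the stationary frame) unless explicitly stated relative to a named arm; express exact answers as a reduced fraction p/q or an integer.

77/116

topology: planetary set — G1 39T / G2 19T / G3 77T, arm = carrier (Willis)
ring teeth: 39 + 2·19 = 77
39(ω_sun−ω_arm) = −77(ω_ring−ω_arm),  ω_sun = 0, ω_ring = 1
39(0−ω_arm) = −77(1−ω_arm)  ⇒  116·ω_arm = 77  ⇒  ω_arm = 77/116
ω_out/ω_in = 77/116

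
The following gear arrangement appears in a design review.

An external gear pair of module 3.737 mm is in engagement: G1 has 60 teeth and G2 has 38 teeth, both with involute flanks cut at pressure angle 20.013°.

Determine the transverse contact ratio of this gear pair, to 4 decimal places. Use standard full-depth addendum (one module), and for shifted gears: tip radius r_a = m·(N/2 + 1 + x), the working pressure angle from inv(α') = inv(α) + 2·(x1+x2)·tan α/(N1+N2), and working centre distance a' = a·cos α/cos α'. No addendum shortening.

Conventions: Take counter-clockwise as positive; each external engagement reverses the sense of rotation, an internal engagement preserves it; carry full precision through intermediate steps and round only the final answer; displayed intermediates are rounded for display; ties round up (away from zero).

1.7434

recognized (one external pair, fixed centres): single-mesh tooth geometry, m = 3.737, N1 = 60, N2 = 38
base radii: r_b1 = 105.340237, r_b2 = 66.715483
tip radii: r_a1 = 115.847000, r_a2 = 74.740000
no profile shift: α' = α, a' = a
action lengths: √(r_a1²−r_b1²) = 48.207488, √(r_a2²−r_b2²) = 33.691421
base pitch p_b = π·m·cos α = 11.031204
CR = (48.207488 + 33.691421 − 183.113000·sin 20.01300°)/11.031204 = 1.743376
contact ratio ≈ 1.7434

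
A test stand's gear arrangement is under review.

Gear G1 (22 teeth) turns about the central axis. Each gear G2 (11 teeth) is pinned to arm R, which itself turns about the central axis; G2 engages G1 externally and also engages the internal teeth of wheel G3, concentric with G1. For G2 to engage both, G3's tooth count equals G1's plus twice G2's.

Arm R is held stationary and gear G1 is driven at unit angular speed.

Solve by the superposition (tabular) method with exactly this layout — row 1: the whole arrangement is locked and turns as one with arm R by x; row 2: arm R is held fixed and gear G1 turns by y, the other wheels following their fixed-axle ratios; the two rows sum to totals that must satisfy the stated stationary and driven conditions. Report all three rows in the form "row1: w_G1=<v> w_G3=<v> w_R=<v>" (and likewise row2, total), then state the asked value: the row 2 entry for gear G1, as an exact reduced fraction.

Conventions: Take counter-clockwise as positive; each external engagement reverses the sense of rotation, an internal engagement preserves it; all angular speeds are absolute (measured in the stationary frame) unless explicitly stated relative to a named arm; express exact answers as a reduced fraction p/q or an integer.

row1: w_G1=0 w_G3=0 w_R=0
row2: w_G1=1 w_G3=-1/2 w_R=0
total: w_G1=1 w_G3=-1/2 w_R=0
asked value: 1

topology: planetary set — G1 22T / G2 11T / G3 44T, arm = carrier (Willis)
row 1 (train locked, turned with arm): all members turn x
row 2 — arm fixed, fixed-axis ratios: sun y, ring −(22/44)·y, arm 0
boundary: total ω_arm = x = 0 and total ω_sun = x + y = 1  ⇒  y = 1, x = 0
row 2 ring = −(22/44)·1 = -1/2
totals (row 1 + row 2): sun 0 + 1 = 1, ring 0 + (-1/2) = -1/2, arm 0 + 0 = 0
asked cell (row2, sun) = 1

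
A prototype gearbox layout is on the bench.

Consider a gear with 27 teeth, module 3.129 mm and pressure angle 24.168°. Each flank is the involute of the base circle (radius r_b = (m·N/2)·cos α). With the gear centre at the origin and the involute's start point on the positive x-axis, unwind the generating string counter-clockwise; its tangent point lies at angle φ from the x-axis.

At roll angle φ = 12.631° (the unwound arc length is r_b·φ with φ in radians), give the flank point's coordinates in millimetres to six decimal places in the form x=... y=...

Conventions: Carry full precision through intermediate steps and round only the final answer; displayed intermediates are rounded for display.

x=39.464124 y=0.136966

topology: single-mesh involute geometry — m = 3.129, N = 27
pitch radius r_p = m·N/2 = 3.129·27/2 = 42.241500
base radius r_b = r_p·cos α = 42.241500·cos 24.168° = 38.538987
roll angle φ = 12.631° = 0.22045254 rad
x = r_b·(cos φ + φ·sin φ) = 39.464124
y = r_b·(sin φ − φ·cos φ) = 0.136966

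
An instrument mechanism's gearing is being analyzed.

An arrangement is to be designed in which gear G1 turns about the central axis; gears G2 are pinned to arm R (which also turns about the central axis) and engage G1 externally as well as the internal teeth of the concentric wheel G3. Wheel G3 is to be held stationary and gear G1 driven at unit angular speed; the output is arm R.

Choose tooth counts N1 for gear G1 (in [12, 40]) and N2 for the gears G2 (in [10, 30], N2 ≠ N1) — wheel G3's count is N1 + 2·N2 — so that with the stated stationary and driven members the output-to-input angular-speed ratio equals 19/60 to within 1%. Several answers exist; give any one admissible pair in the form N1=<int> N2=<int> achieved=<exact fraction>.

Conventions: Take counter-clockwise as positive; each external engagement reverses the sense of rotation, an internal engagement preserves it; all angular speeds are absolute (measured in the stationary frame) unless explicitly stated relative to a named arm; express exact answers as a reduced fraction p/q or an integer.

N1=19 N2=11 achieved=19/60

planetary set to be sized for 19/60 (Willis relation)
Willis with ω_ring = 0: ω_arm/ω_sun = N1/(N1+N3); set equal to 19/60  ⇒  N3/N1 = 1/(19/60) − 1 = 41/19
N3 = N1 + 2·N2  ⇒  N2/N1 = (N3/N1 − 1)/2 = (41/19 − 1)/2 = 11/19
smallest multiple with N1 ≥ 12 and N2 ≥ 10: k = 1  ⇒  N1 = 1·19 = 19, N2 = 1·11 = 11 (N1 ≤ 40, N2 ≤ 30, N2 ≠ N1 ✓), N3 = 19 + 2·11 = 41
check: N1/(N1+N3) with N1 = 19, N3 = 41 gives 19/60; |achieved − target| = 0 ≤ 19/6000 ✓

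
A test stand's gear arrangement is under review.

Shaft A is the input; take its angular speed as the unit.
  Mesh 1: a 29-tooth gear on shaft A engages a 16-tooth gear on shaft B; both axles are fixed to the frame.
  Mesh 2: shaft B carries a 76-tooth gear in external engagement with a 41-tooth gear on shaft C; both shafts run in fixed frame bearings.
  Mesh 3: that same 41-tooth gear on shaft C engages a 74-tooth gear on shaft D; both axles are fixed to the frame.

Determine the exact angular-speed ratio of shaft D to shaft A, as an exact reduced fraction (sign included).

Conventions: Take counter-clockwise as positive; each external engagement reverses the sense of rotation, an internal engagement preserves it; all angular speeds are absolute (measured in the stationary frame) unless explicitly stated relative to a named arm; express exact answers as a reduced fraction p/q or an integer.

class = fixed-axis compound train [3 meshes; 3 ratios multiply, 3 sense flips]
mesh 1 [29T→16T]: running ratio 29/16, sense −
mesh 2 [76T→41T]: running ratio 551/164, sense +
mesh 3 [41T→74T]: running ratio 551/296, sense −
ω_out/ω_in = -551/296

-551/296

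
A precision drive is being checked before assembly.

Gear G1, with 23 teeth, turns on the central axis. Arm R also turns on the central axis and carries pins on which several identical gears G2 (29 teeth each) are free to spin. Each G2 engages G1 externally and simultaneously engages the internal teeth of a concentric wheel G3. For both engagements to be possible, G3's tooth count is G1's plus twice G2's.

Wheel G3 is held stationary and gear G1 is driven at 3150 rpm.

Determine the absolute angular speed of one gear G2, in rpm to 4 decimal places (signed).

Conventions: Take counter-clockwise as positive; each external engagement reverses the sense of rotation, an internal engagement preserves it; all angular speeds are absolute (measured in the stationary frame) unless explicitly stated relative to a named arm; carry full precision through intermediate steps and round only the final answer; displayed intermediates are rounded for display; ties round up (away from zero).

class = planetary set [G3 = 23+2·29 = 81; Willis about the carrier]
normalise by the input: solve with ω_sun = 1, then scale by 3150 rpm
ring teeth: 23 + 2·29 = 81
23(ω_sun−ω_arm) = −81(ω_ring−ω_arm),  ω_ring = 0, ω_sun = 1
23(1−ω_arm) = −81(0−ω_arm)  ⇒  104·ω_arm = 23  ⇒  ω_arm = 23/104
sun–planet mesh: 23·(1−23/104) = −29·(ω_p−ω_arm)  ⇒  ω_p−ω_arm = -1863/3016
ω_p = 23/104 − 1863/3016 = -23/58
scale: ω_p = -23/58 × 3150 rpm = -1249.1379 rpm

-1249.1379 rpm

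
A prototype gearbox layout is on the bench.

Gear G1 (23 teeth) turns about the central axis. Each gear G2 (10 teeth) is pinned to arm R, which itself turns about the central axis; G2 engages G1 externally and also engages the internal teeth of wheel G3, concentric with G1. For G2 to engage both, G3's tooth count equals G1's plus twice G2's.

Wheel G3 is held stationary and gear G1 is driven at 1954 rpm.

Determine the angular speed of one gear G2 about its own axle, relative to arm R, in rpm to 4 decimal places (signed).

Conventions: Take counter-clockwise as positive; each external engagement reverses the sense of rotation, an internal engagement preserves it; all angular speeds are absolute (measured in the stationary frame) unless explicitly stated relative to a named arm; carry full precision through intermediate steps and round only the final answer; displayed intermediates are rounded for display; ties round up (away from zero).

topology: planetary set — G1 23T / G2 10T / G3 43T, arm = carrier (Willis)
normalise by the input: solve with ω_sun = 1, then scale by 1954 rpm
ring teeth: 23 + 2·10 = 43
23(ω_sun−ω_arm) = −43(ω_ring−ω_arm),  ω_ring = 0, ω_sun = 1
23(1−ω_arm) = −43(0−ω_arm)  ⇒  66·ω_arm = 23  ⇒  ω_arm = 23/66
sun–planet mesh: 23·(1−23/66) = −10·(ω_p−ω_arm)  ⇒  ω_p−ω_arm = -989/660
scale: ω_p−ω_arm = -989/660 × 1954 rpm = -2928.0394 rpm

-2928.0394 rpm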